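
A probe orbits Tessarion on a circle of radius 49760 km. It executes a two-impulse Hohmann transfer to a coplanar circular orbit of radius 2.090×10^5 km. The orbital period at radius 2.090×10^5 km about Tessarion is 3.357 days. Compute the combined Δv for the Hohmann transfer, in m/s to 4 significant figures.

Δv = 4234 m/s

From Kepler's third law T² = 4π²r³/μ at r = 2.090×10^5 km, T = 3.357 days = 3.357 × 86400 s = 2.900448×10^5 s: μ = 4π²r³/T² = 4.28419×10^6 km³/s².
Transfer-ellipse semi-major axis a_t = (r₁ + r₂)/2 = (49760 + 2.090×10^5)/2 = 1.2938×10^5 km.
At r₁ the circular-orbit speed is v₁ = √(μ/r₁) = 9.2788 km/s.
On the transfer ellipse at r₁, vis-viva gives v_p = √[μ(2/r₁ − 1/a_t)] = 11.793 km/s.
First burn Δv₁ = |v_p − v₁| = 2.514 km/s.
At r₂, v₂ = √(μ/r₂) = 4.528 km/s.
Transfer-orbit speed at r₂: v_a = √[μ(2/r₂ − 1/a_t)] = 2.808 km/s.
Second burn Δv₂ = |v₂ − v_a| = 1.720 km/s.
Total Δv = Δv₁ + Δv₂ = 4.234 km/s.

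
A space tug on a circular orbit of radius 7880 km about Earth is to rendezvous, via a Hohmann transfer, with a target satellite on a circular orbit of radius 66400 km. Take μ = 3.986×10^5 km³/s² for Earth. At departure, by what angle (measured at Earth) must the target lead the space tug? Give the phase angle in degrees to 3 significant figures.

Semi-major axis of the transfer orbit: a_t = (7880 + 66400)/2 = 37140 km.
Transfer time t = π√(a_t³/μ) = 35616 s.
The target's mean motion on its circular orbit is ω₂ = √(μ/r₂³) = 3.6899×10^-5 rad/s.
Angle swept by the target during transfer: ω₂·t = 1.3142 rad = 75.30°.
The space tug traverses 180° on the transfer ellipse, so the target must lead by 180° − 75.30° = 105°.

φ = 105°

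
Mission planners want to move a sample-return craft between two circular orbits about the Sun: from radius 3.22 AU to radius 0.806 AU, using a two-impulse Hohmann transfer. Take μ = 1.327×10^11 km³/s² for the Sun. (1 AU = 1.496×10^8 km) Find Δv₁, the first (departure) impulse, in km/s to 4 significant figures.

Δv₁ = 6.095 km/s

In km: r₁ = 3.22 × 1.496×10^8 = 4.81712×10^8 km; r₂ = 0.806 × 1.496×10^8 = 1.205776×10^8 km.
Transfer-ellipse semi-major axis a_t = (r₁ + r₂)/2 = (4.81712×10^8 + 1.205776×10^8)/2 = 3.011448×10^8 km.
On the circular orbit at r = 4.81712×10^8 km, v_c = √(μ/r) = 16.597 km/s.
Vis-viva on the transfer ellipse at r = 4.81712×10^8 km gives v_t = √[μ(2/r − 1/a_t)] = 10.502 km/s.
Δv₁ = |v_t − v_c| = |10.502 − 16.597| = 6.095 km/s.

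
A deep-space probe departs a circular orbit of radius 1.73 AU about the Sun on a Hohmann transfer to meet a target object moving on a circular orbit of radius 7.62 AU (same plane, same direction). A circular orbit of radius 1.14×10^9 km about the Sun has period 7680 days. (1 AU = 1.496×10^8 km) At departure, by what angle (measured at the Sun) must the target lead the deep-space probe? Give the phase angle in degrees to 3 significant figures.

From Kepler's third law T² = 4π²r³/μ at r = 1.14×10^9 km, T = 7680 days = 7680 × 86400 s = 6.63552×10^8 s: μ = 4π²r³/T² = 1.32839×10^11 km³/s².
In km: r₁ = 1.73 × 1.496×10^8 = 2.58808×10^8 km; r₂ = 7.62 × 1.496×10^8 = 1.139952×10^9 km.
The Hohmann ellipse has a_t = (r₁ + r₂)/2 = 6.9938×10^8 km.
The half-period of the transfer ellipse is t = π√(a_t³/μ) = 1.5943×10^8 s.
Target angular speed ω₂ = √(μ/r₂³) = 9.4696×10^-9 rad/s.
Angle swept by the target during transfer: ω₂·t = 1.5097 rad = 86.50°.
The deep-space probe traverses 180° on the transfer ellipse, so the target must lead by 180° − 86.50° = 93.5°.

φ = 93.5°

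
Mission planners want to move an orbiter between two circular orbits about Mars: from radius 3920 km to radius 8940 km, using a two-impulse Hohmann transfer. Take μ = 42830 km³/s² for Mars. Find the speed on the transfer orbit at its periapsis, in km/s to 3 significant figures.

v = 3.90 km/s

Semi-major axis of the transfer orbit: a_t = (3920 + 8940)/2 = 6430 km.
At periapsis, r = 3920 km.
From the vis-viva equation, v = √[μ(2/r − 1/a_t)] = 3.898 km/s.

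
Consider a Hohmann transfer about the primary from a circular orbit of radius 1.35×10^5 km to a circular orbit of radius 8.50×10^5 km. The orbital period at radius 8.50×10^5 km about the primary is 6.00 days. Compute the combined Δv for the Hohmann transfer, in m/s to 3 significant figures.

From Kepler's third law T² = 4π²r³/μ at r = 8.50×10^5 km, T = 6.00 days = 6.00 × 86400 s = 5.184×10^5 s: μ = 4π²r³/T² = 9.02166×10^7 km³/s².
Semi-major axis of the transfer orbit: a_t = (1.350×10^5 + 8.500×10^5)/2 = 4.925×10^5 km.
Circular speed at r₁: v₁ = √(μ/r₁) = √(9.02166×10^7/1.350×10^5) = 25.85 km/s.
On the transfer ellipse at r₁, vis-viva gives v_p = √[μ(2/r₁ − 1/a_t)] = 33.96 km/s.
First burn Δv₁ = |v_p − v₁| = 8.110 km/s.
Circular speed at r₂: v₂ = √(μ/r₂) = 10.302 km/s.
Transfer-orbit speed at r₂: v_a = √[μ(2/r₂ − 1/a_t)] = 5.3938 km/s.
Second burn Δv₂ = |v₂ − v_a| = 4.908 km/s.
Δv = Δv₁ + Δv₂ = 8.110 + 4.908 = 13.02 km/s.

Δv = 13000 m/s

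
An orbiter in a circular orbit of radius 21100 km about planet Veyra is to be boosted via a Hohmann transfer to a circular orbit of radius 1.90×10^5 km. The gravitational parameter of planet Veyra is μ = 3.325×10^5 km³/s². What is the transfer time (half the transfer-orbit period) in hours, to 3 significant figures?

The Hohmann ellipse has a_t = (r₁ + r₂)/2 = 1.0555×10^5 km.
By Kepler's third law the transfer-orbit period is T = 2π√(a_t³/μ), so t = T/2 = 1.868×10^5 s.
Converting: 1.868×10^5 s ÷ 3600 s/hour = 51.9 hours.

t = 51.9 hours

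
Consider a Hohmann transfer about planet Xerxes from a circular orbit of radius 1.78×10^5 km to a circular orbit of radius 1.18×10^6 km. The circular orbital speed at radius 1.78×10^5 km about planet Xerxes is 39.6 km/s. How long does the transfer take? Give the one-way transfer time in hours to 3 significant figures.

From the circular-orbit relation v² = μ/r at r = 1.78×10^5 km: μ = v²r = (39.6)² × 1.78×10^5 = 2.79132×10^8 km³/s².
Transfer-ellipse semi-major axis a_t = (r₁ + r₂)/2 = (1.780×10^5 + 1.180×10^6)/2 = 6.790×10^5 km.
By Kepler's third law the transfer-orbit period is T = 2π√(a_t³/μ), so t = T/2 = 1.052×10^5 s.
Converting: 1.052×10^5 s ÷ 3600 s/hour = 29.2 hours.

t = 29.2 hours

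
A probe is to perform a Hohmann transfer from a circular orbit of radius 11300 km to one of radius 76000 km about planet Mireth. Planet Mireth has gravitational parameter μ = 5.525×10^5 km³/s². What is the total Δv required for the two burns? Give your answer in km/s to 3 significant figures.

Δv = 3.56 km/s

Transfer-ellipse semi-major axis a_t = (r₁ + r₂)/2 = (11300 + 76000)/2 = 43650 km.
At r₁ the circular-orbit speed is v₁ = √(μ/r₁) = 6.9924 km/s.
On the transfer ellipse at r₁, vis-viva equation gives v_p = √[μ(2/r₁ − 1/a_t)] = 9.2266 km/s.
First burn Δv₁ = |v_p − v₁| = 2.2342 km/s.
Circular speed at r₂: v₂ = √(μ/r₂) = 2.6962 km/s.
Transfer-orbit speed at r₂: v_a = √[μ(2/r₂ − 1/a_t)] = 1.3718 km/s.
Second burn Δv₂ = |v₂ − v_a| = 1.3244 km/s.
Total Δv = Δv₁ + Δv₂ = 3.559 km/s.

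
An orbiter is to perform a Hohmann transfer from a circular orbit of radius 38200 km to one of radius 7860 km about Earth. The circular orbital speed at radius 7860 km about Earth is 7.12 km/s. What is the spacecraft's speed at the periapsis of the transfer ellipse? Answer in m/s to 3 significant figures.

From the circular-orbit relation v² = μ/r at r = 7860 km: μ = v²r = (7.12)² × 7860 = 3.98458×10^5 km³/s².
Transfer-ellipse semi-major axis a_t = (r₁ + r₂)/2 = (38200 + 7860)/2 = 23030 km.
The periapsis of the transfer ellipse is at r = 7860 km.
From the vis-viva equation, v = √[μ(2/r − 1/a_t)] = 9.170 km/s.

v = 9170 m/s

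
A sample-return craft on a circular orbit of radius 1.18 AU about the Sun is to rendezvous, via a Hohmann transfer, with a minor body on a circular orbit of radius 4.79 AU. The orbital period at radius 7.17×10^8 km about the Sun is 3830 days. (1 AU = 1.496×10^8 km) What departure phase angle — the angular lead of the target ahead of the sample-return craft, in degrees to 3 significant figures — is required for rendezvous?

φ = 91.5°

From Kepler's third law T² = 4π²r³/μ at r = 7.17×10^8 km, T = 3830 days = 3830 × 86400 s = 3.30912×10^8 s: μ = 4π²r³/T² = 1.32890×10^11 km³/s².
In km: r₁ = 1.18 × 1.496×10^8 = 1.76528×10^8 km; r₂ = 4.79 × 1.496×10^8 = 7.16584×10^8 km.
Semi-major axis of the transfer orbit: a_t = (1.76528×10^8 + 7.16584×10^8)/2 = 4.46556×10^8 km.
Transfer time t = π√(a_t³/μ) = 8.1324×10^7 s.
The target's mean motion on its circular orbit is ω₂ = √(μ/r₂³) = 1.9004×10^-8 rad/s.
Angle swept by the target during transfer: ω₂·t = 1.54548 rad = 88.549°.
The sample-return craft traverses 180° on the transfer ellipse, so the target must lead by 180° − 88.549° = 91.5°.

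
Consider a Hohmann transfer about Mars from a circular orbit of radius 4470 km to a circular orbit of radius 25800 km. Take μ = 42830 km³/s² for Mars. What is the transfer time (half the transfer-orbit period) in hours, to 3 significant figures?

Semi-major axis of the transfer orbit: a_t = (4470 + 25800)/2 = 15135 km.
By Kepler's third law the transfer-orbit period is T = 2π√(a_t³/μ), so t = T/2 = 28270 s.
Converting: 28270 s ÷ 3600 s/hour = 7.85 hours.

t = 7.85 hours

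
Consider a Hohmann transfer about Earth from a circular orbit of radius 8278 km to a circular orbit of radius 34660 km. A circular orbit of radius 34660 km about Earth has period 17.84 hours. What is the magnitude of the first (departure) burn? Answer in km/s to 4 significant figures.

From Kepler's third law T² = 4π²r³/μ at r = 34660 km, T = 17.84 hours = 17.84 × 3600 s = 64224 s: μ = 4π²r³/T² = 3.98521×10^5 km³/s².
Transfer-ellipse semi-major axis a_t = (r₁ + r₂)/2 = (8278 + 34660)/2 = 21469 km.
Circular speed at r = 8278 km: v_c = √(μ/r) = 6.938 km/s.
Vis-viva on the transfer ellipse at r = 8278 km gives v_t = √[μ(2/r − 1/a_t)] = 8.816 km/s.
Δv₁ = |v_t − v_c| = |8.816 − 6.938| = 1.878 km/s.

Δv₁ = 1.878 km/s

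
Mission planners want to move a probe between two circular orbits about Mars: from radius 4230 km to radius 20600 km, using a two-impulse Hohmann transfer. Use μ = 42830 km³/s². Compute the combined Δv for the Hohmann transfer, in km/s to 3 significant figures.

The Hohmann ellipse has a_t = (r₁ + r₂)/2 = 12415 km.
At r₁ the circular-orbit speed is v₁ = √(μ/r₁) = 3.18203 km/s.
Transfer-orbit speed at r₁ (vis-viva equation): v_p = √[μ(2/r₁ − 1/a_t)] = 4.09887 km/s.
First burn Δv₁ = |v_p − v₁| = 0.9168 km/s.
Circular speed at r₂: v₂ = √(μ/r₂) = 1.442 km/s.
Transfer-orbit speed at r₂: v_a = √[μ(2/r₂ − 1/a_t)] = 0.8417 km/s.
Second burn Δv₂ = |v₂ − v_a| = 0.6003 km/s.
Δv = Δv₁ + Δv₂ = 0.9168 + 0.6003 = 1.517 km/s.

Δv = 1.52 km/s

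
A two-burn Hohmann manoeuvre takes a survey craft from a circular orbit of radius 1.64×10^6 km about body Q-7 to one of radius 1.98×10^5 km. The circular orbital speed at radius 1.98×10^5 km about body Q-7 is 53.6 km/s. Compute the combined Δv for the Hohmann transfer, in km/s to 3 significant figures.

Δv = 28.0 km/s

From the circular-orbit relation v² = μ/r at r = 1.98×10^5 km: μ = v²r = (53.6)² × 1.98×10^5 = 5.68846×10^8 km³/s².
The Hohmann ellipse has a_t = (r₁ + r₂)/2 = 9.190×10^5 km.
At r₁ the circular-orbit speed is v₁ = √(μ/r₁) = 18.624 km/s.
On the transfer ellipse at r₁, v² = μ(2/r − 1/a) gives v_a = √[μ(2/r₁ − 1/a_t)] = 8.6447 km/s.
First burn Δv₁ = |v_a − v₁| = 9.979 km/s.
At r₂, v₂ = √(μ/r₂) = 53.60 km/s.
Transfer-orbit speed at r₂: v_p = √[μ(2/r₂ − 1/a_t)] = 71.60 km/s.
Second burn Δv₂ = |v₂ − v_p| = 18.00 km/s.
Δv = Δv₁ + Δv₂ = 9.979 + 18.00 = 27.98 km/s.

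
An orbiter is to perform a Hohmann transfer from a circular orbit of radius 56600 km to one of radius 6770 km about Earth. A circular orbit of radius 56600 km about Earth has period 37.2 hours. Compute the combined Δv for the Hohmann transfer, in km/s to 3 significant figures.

Δv = 4.01 km/s

From Kepler's third law T² = 4π²r³/μ at r = 56600 km, T = 37.2 hours = 37.2 × 3600 s = 1.3392×10^5 s: μ = 4π²r³/T² = 3.99133×10^5 km³/s².
Semi-major axis of the transfer orbit: a_t = (56600 + 6770)/2 = 31685 km.
At r₁ the circular-orbit speed is v₁ = √(μ/r₁) = 2.6555 km/s.
Transfer-orbit speed at r₁ (vis-viva equation): v_a = √[μ(2/r₁ − 1/a_t)] = 1.2275 km/s.
First burn Δv₁ = |v_a − v₁| = 1.428 km/s.
At r₂, v₂ = √(μ/r₂) = 7.6783 km/s.
Transfer-orbit speed at r₂: v_p = √[μ(2/r₂ − 1/a_t)] = 10.262 km/s.
Second burn Δv₂ = |v₂ − v_p| = 2.584 km/s.
Δv = Δv₁ + Δv₂ = 1.428 + 2.584 = 4.012 km/s.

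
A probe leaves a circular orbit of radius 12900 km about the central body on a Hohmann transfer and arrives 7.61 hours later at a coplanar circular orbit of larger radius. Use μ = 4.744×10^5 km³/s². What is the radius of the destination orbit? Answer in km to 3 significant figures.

Transfer time t = 7.61 hours = 27396 s, and t = π√(a_t³/μ).
So a_t = (μ t²/π²)^(1/3) = (4.744×10^5 × (27396)² / π²)^(1/3) = 33043 km.
Since a_t = (r₁ + r₂)/2, r₂ = 2a_t − r₁ = 2×33043 − 12900 = 53186 km.

r₂ = 53200 km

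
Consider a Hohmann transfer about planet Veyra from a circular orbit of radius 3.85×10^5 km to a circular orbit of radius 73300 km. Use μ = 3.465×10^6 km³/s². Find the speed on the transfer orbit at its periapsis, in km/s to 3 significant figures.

Transfer-ellipse semi-major axis a_t = (r₁ + r₂)/2 = (3.850×10^5 + 73300)/2 = 2.2915×10^5 km.
At periapsis, r = 73300 km.
From the vis-viva equation, v = √[μ(2/r − 1/a_t)] = 8.912 km/s.

v = 8.91 km/s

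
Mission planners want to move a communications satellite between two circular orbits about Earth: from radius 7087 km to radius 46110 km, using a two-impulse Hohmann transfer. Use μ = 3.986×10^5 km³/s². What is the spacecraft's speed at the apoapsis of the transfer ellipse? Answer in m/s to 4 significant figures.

v = 1518 m/s

Transfer-ellipse semi-major axis a_t = (r₁ + r₂)/2 = (7087 + 46110)/2 = 26598.5 km.
The apoapsis of the transfer ellipse is at r = 46110 km.
From the vis-viva equation, v = √[μ(2/r − 1/a_t)] = 1.518 km/s.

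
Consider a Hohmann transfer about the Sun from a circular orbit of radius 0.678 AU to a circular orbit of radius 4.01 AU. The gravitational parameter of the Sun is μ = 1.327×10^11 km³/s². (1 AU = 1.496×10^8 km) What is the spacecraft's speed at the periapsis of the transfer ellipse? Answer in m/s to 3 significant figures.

In km: r₁ = 0.678 × 1.496×10^8 = 1.014288×10^8 km; r₂ = 4.01 × 1.496×10^8 = 5.99896×10^8 km.
Transfer-ellipse semi-major axis a_t = (r₁ + r₂)/2 = (1.014288×10^8 + 5.99896×10^8)/2 = 3.506624×10^8 km.
The periapsis of the transfer ellipse is at r = 1.014288×10^8 km.
Vis-viva: v = √[μ(2/r − 1/a_t)] = √[1.327×10^11 × (2/1.014288×10^8 − 1/3.506624×10^8)] = 47.31 km/s.

v = 47300 m/s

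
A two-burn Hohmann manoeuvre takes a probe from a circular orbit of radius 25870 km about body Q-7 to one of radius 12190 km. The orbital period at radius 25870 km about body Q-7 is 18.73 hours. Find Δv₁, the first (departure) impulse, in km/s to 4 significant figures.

Δv₁ = 0.4813 km/s

From Kepler's third law T² = 4π²r³/μ at r = 25870 km, T = 18.73 hours = 18.73 × 3600 s = 67428 s: μ = 4π²r³/T² = 1.50338×10^5 km³/s².
The Hohmann ellipse has a_t = (r₁ + r₂)/2 = 19030 km.
Circular speed at r = 25870 km: v_c = √(μ/r) = 2.4107 km/s.
Vis-viva on the transfer ellipse at r = 25870 km gives v_t = √[μ(2/r − 1/a_t)] = 1.9294 km/s.
Δv₁ = |v_t − v_c| = |1.9294 − 2.4107| = 0.4813 km/s.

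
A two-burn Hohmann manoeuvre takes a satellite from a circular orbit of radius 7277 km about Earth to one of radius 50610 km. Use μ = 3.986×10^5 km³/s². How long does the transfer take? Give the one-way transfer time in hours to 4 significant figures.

Semi-major axis of the transfer orbit: a_t = (7277 + 50610)/2 = 28943.5 km.
By Kepler's third law the transfer-orbit period is T = 2π√(a_t³/μ), so t = T/2 = 24500 s.
Converting: 24500 s ÷ 3600 s/hour = 6.806 hours.

t = 6.806 hours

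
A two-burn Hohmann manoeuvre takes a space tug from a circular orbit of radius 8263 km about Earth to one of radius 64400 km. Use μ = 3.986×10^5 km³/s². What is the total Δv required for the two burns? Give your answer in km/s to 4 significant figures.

Semi-major axis of the transfer orbit: a_t = (8263 + 64400)/2 = 36331.5 km.
Circular speed at r₁: v₁ = √(μ/r₁) = √(3.986×10^5/8263) = 6.945 km/s.
Transfer-orbit speed at r₁ (vis-viva): v_p = √[μ(2/r₁ − 1/a_t)] = 9.247 km/s.
First burn Δv₁ = |v_p − v₁| = 2.302 km/s.
At r₂, v₂ = √(μ/r₂) = 2.4879 km/s.
Transfer-orbit speed at r₂: v_a = √[μ(2/r₂ − 1/a_t)] = 1.1865 km/s.
Second burn Δv₂ = |v₂ − v_a| = 1.301 km/s.
Total Δv = Δv₁ + Δv₂ = 3.603 km/s.

Δv = 3.603 km/s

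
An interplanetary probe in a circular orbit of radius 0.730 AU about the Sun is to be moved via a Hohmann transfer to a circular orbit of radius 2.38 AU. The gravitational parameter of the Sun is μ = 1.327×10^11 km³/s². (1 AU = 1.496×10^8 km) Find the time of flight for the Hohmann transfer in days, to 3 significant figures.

In km: r₁ = 0.730 × 1.496×10^8 = 1.09208×10^8 km; r₂ = 2.38 × 1.496×10^8 = 3.56048×10^8 km.
The Hohmann ellipse has a_t = (r₁ + r₂)/2 = 2.32628×10^8 km.
Transfer time t = π√(a_t³/μ) = π√((2.32628×10^8)³ / 1.327×10^11) = 3.060×10^7 s.
Converting: 3.060×10^7 s ÷ 86400 s/day = 354 days.

t = 354 days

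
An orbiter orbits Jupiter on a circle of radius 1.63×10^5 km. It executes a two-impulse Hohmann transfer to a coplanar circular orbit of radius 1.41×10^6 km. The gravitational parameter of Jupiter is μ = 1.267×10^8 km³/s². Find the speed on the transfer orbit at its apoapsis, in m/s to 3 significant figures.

The Hohmann ellipse has a_t = (r₁ + r₂)/2 = 7.865×10^5 km.
At apoapsis, r = 1.410×10^6 km.
Vis-viva: v = √[μ(2/r − 1/a_t)] = √[1.267×10^8 × (2/1.410×10^6 − 1/7.865×10^5)] = 4.315 km/s.

v = 4320 m/s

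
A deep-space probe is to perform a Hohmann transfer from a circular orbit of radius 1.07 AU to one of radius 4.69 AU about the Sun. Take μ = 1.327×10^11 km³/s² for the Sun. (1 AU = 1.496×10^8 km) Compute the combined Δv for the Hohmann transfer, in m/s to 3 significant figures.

Δv = 13300 m/s

In km: r₁ = 1.07 × 1.496×10^8 = 1.60072×10^8 km; r₂ = 4.69 × 1.496×10^8 = 7.01624×10^8 km.
The Hohmann ellipse has a_t = (r₁ + r₂)/2 = 4.30848×10^8 km.
At r₁ the circular-orbit speed is v₁ = √(μ/r₁) = 28.79 km/s.
Transfer-orbit speed at r₁ (vis-viva): v_p = √[μ(2/r₁ − 1/a_t)] = 36.74 km/s.
First burn Δv₁ = |v_p − v₁| = 7.950 km/s.
At r₂, v₂ = √(μ/r₂) = 13.753 km/s.
Transfer-orbit speed at r₂: v_a = √[μ(2/r₂ − 1/a_t)] = 8.3826 km/s.
Second burn Δv₂ = |v₂ − v_a| = 5.370 km/s.
Total Δv = Δv₁ + Δv₂ = 13.32 km/s.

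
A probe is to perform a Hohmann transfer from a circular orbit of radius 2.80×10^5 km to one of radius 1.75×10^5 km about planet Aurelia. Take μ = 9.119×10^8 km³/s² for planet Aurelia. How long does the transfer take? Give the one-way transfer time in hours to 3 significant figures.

t = 3.14 hours

The Hohmann ellipse has a_t = (r₁ + r₂)/2 = 2.275×10^5 km.
By Kepler's third law the transfer-orbit period is T = 2π√(a_t³/μ), so t = T/2 = 11290 s.
Converting: 11290 s ÷ 3600 s/hour = 3.14 hours.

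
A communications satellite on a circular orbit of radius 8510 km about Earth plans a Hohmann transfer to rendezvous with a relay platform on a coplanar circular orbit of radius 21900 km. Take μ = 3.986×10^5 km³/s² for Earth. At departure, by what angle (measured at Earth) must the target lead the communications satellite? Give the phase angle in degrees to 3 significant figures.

Semi-major axis of the transfer orbit: a_t = (8510 + 21900)/2 = 15205 km.
The half-period of the transfer ellipse is t = π√(a_t³/μ) = 9330 s.
Target angular speed ω₂ = √(μ/r₂³) = 1.948×10^-4 rad/s.
Angle swept by the target during transfer: ω₂·t = 1.817 rad = 104.1°.
Arrival is 180° from departure on the ellipse, so φ = 180° − 104.1° = 75.9°.

φ = 75.9°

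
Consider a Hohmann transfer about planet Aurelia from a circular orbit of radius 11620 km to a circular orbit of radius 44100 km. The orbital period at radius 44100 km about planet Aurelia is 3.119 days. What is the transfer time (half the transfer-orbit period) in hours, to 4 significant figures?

t = 18.79 hours

From Kepler's third law T² = 4π²r³/μ at r = 44100 km, T = 3.119 days = 3.119 × 86400 s = 2.694816×10^5 s: μ = 4π²r³/T² = 46624.8 km³/s².
Semi-major axis of the transfer orbit: a_t = (11620 + 44100)/2 = 27860 km.
Transfer time t = π√(a_t³/μ) = π√((27860)³ / 46624.8) = 67660 s.
Converting: 67660 s ÷ 3600 s/hour = 18.79 hours.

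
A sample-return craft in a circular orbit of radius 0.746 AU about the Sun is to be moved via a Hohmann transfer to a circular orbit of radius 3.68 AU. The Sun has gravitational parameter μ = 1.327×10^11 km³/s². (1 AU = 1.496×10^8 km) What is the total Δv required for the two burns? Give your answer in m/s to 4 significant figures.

In km: r₁ = 0.746 × 1.496×10^8 = 1.116016×10^8 km; r₂ = 3.68 × 1.496×10^8 = 5.50528×10^8 km.
Semi-major axis of the transfer orbit: a_t = (1.116016×10^8 + 5.50528×10^8)/2 = 3.310648×10^8 km.
At r₁ the circular-orbit speed is v₁ = √(μ/r₁) = 34.48262 km/s.
On the transfer ellipse at r₁, vis-viva equation gives v_p = √[μ(2/r₁ − 1/a_t)] = 44.46655 km/s.
First burn Δv₁ = |v_p − v₁| = 9.9839 km/s.
At r₂, v₂ = √(μ/r₂) = 15.5255 km/s.
Transfer-orbit speed at r₂: v_a = √[μ(2/r₂ − 1/a_t)] = 9.01414 km/s.
Second burn Δv₂ = |v₂ − v_a| = 6.5114 km/s.
Δv = Δv₁ + Δv₂ = 9.9839 + 6.5114 = 16.50 km/s.

Δv = 16500 m/s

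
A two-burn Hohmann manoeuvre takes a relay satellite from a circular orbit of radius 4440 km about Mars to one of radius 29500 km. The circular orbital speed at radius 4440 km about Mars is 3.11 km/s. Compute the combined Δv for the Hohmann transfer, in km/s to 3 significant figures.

Δv = 1.58 km/s

From the circular-orbit relation v² = μ/r at r = 4440 km: μ = v²r = (3.11)² × 4440 = 42944.1 km³/s².
Transfer-ellipse semi-major axis a_t = (r₁ + r₂)/2 = (4440 + 29500)/2 = 16970 km.
Circular speed at r₁: v₁ = √(μ/r₁) = √(42944.1/4440) = 3.1100 km/s.
On the transfer ellipse at r₁, vis-viva gives v_p = √[μ(2/r₁ − 1/a_t)] = 4.1004 km/s.
First burn Δv₁ = |v_p − v₁| = 0.9904 km/s.
Circular speed at r₂: v₂ = √(μ/r₂) = 1.20654 km/s.
Transfer-orbit speed at r₂: v_a = √[μ(2/r₂ − 1/a_t)] = 0.617151 km/s.
Second burn Δv₂ = |v₂ − v_a| = 0.5894 km/s.
Total Δv = Δv₁ + Δv₂ = 1.580 km/s.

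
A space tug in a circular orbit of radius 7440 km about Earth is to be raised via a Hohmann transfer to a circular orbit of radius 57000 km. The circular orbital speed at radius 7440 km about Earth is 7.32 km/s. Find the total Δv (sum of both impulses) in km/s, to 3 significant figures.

From the circular-orbit relation v² = μ/r at r = 7440 km: μ = v²r = (7.32)² × 7440 = 3.98653×10^5 km³/s².
Transfer-ellipse semi-major axis a_t = (r₁ + r₂)/2 = (7440 + 57000)/2 = 32220 km.
At r₁ the circular-orbit speed is v₁ = √(μ/r₁) = 7.320 km/s.
On the transfer ellipse at r₁, vis-viva equation gives v_p = √[μ(2/r₁ − 1/a_t)] = 9.736 km/s.
First burn Δv₁ = |v_p − v₁| = 2.416 km/s.
Circular speed at r₂: v₂ = √(μ/r₂) = 2.645 km/s.
Transfer-orbit speed at r₂: v_a = √[μ(2/r₂ − 1/a_t)] = 1.271 km/s.
Second burn Δv₂ = |v₂ − v_a| = 1.374 km/s.
Δv = Δv₁ + Δv₂ = 2.416 + 1.374 = 3.790 km/s.

Δv = 3.79 km/s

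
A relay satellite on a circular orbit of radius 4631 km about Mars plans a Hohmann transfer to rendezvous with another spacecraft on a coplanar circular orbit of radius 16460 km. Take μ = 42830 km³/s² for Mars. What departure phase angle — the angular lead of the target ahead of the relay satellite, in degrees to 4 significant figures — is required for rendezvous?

φ = 87.69°

Semi-major axis of the transfer orbit: a_t = (4631 + 16460)/2 = 10545.5 km.
The half-period of the transfer ellipse is t = π√(a_t³/μ) = 16439 s.
Target angular speed ω₂ = √(μ/r₂³) = 9.8001×10^-5 rad/s.
Angle swept by the target during transfer: ω₂·t = 1.61104 rad = 92.31°.
The relay satellite traverses 180° on the transfer ellipse, so the target must lead by 180° − 92.31° = 87.69°.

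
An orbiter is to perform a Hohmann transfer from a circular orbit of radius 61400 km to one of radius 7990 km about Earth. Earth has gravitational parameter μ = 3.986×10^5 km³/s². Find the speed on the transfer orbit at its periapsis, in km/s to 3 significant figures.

v = 9.40 km/s

Transfer-ellipse semi-major axis a_t = (r₁ + r₂)/2 = (61400 + 7990)/2 = 34695 km.
The periapsis of the transfer ellipse is at r = 7990 km.
From the vis-viva equation, v = √[μ(2/r − 1/a_t)] = 9.396 km/s.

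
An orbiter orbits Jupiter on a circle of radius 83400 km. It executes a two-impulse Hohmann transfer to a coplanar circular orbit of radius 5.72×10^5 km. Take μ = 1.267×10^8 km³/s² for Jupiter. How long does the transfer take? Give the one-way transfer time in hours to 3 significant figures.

The Hohmann ellipse has a_t = (r₁ + r₂)/2 = 3.277×10^5 km.
Transfer time t = π√(a_t³/μ) = π√((3.277×10^5)³ / 1.267×10^8) = 52360 s.
Converting: 52360 s ÷ 3600 s/hour = 14.5 hours.

t = 14.5 hours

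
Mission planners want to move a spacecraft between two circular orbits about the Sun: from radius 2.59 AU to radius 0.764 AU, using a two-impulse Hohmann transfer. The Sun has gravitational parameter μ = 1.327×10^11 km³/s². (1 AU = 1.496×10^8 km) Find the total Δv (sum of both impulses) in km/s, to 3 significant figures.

In km: r₁ = 2.59 × 1.496×10^8 = 3.87464×10^8 km; r₂ = 0.764 × 1.496×10^8 = 1.142944×10^8 km.
Transfer-ellipse semi-major axis a_t = (r₁ + r₂)/2 = (3.87464×10^8 + 1.142944×10^8)/2 = 2.508792×10^8 km.
At r₁ the circular-orbit speed is v₁ = √(μ/r₁) = 18.506 km/s.
On the transfer ellipse at r₁, vis-viva equation gives v_a = √[μ(2/r₁ − 1/a_t)] = 12.491 km/s.
First burn Δv₁ = |v_a − v₁| = 6.015 km/s.
At r₂, v₂ = √(μ/r₂) = 34.074 km/s.
Transfer-orbit speed at r₂: v_p = √[μ(2/r₂ − 1/a_t)] = 42.345 km/s.
Second burn Δv₂ = |v₂ − v_p| = 8.271 km/s.
Total Δv = Δv₁ + Δv₂ = 14.29 km/s.

Δv = 14.3 km/s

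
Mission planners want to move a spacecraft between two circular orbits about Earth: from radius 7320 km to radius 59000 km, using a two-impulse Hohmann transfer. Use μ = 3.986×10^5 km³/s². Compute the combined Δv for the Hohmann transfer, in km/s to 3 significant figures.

Transfer-ellipse semi-major axis a_t = (r₁ + r₂)/2 = (7320 + 59000)/2 = 33160 km.
At r₁ the circular-orbit speed is v₁ = √(μ/r₁) = 7.379 km/s.
On the transfer ellipse at r₁, vis-viva equation gives v_p = √[μ(2/r₁ − 1/a_t)] = 9.843 km/s.
First burn Δv₁ = |v_p − v₁| = 2.464 km/s.
At r₂, v₂ = √(μ/r₂) = 2.599 km/s.
Transfer-orbit speed at r₂: v_a = √[μ(2/r₂ − 1/a_t)] = 1.221 km/s.
Second burn Δv₂ = |v₂ − v_a| = 1.378 km/s.
Total Δv = Δv₁ + Δv₂ = 3.842 km/s.

Δv = 3.84 km/s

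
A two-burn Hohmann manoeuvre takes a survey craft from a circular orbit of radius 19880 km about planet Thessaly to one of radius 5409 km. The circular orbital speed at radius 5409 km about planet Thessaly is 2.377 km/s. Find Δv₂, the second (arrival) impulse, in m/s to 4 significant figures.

From the circular-orbit relation v² = μ/r at r = 5409 km: μ = v²r = (2.377)² × 5409 = 30561.5 km³/s².
The Hohmann ellipse has a_t = (r₁ + r₂)/2 = 12644.5 km.
Circular speed at r = 5409 km: v_c = √(μ/r) = 2.3770 km/s.
Vis-viva on the transfer ellipse at r = 5409 km gives v_t = √[μ(2/r − 1/a_t)] = 2.9805 km/s.
Δv₂ = |v_t − v_c| = |2.9805 − 2.3770| = 0.6035 km/s.

Δv₂ = 603.5 m/s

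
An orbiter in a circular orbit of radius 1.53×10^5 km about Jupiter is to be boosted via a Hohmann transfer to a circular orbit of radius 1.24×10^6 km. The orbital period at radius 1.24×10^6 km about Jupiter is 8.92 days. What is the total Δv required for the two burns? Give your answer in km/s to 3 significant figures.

From Kepler's third law T² = 4π²r³/μ at r = 1.24×10^6 km, T = 8.92 days = 8.92 × 86400 s = 7.70688×10^5 s: μ = 4π²r³/T² = 1.26727×10^8 km³/s².
Semi-major axis of the transfer orbit: a_t = (1.530×10^5 + 1.240×10^6)/2 = 6.965×10^5 km.
At r₁ the circular-orbit speed is v₁ = √(μ/r₁) = 28.780 km/s.
On the transfer ellipse at r₁, vis-viva equation gives v_p = √[μ(2/r₁ − 1/a_t)] = 38.401 km/s.
First burn Δv₁ = |v_p − v₁| = 9.621 km/s.
Circular speed at r₂: v₂ = √(μ/r₂) = 10.109 km/s.
Transfer-orbit speed at r₂: v_a = √[μ(2/r₂ − 1/a_t)] = 4.7381 km/s.
Second burn Δv₂ = |v₂ − v_a| = 5.371 km/s.
Total Δv = Δv₁ + Δv₂ = 14.99 km/s.

Δv = 15.0 km/s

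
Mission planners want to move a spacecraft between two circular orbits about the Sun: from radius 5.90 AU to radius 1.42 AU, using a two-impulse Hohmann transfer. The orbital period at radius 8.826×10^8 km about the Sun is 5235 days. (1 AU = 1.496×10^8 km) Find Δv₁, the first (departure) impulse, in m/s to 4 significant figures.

Δv₁ = 4624 m/s

From Kepler's third law T² = 4π²r³/μ at r = 8.826×10^8 km, T = 5235 days = 5235 × 86400 s = 4.52304×10^8 s: μ = 4π²r³/T² = 1.32675×10^11 km³/s².
In km: r₁ = 5.90 × 1.496×10^8 = 8.8264×10^8 km; r₂ = 1.42 × 1.496×10^8 = 2.12432×10^8 km.
Transfer-ellipse semi-major axis a_t = (r₁ + r₂)/2 = (8.8264×10^8 + 2.12432×10^8)/2 = 5.47536×10^8 km.
On the circular orbit at r = 8.8264×10^8 km, v_c = √(μ/r) = 12.2604 km/s.
Transfer-orbit speed at the same r (vis-viva, a = a_t): v_t = √[μ(2/r − 1/a_t)] = 7.63672 km/s.
Δv₁ = |v_t − v_c| = |7.63672 − 12.2604| = 4.624 km/s.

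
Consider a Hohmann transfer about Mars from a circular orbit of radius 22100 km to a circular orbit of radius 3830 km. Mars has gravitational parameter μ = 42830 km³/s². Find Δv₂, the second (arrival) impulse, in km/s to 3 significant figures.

The Hohmann ellipse has a_t = (r₁ + r₂)/2 = 12965 km.
On the circular orbit at r = 3830 km, v_c = √(μ/r) = 3.344 km/s.
Vis-viva on the transfer ellipse at r = 3830 km gives v_t = √[μ(2/r − 1/a_t)] = 4.366 km/s.
Δv₂ = |v_t − v_c| = |4.366 − 3.344| = 1.022 km/s.

Δv₂ = 1.02 km/s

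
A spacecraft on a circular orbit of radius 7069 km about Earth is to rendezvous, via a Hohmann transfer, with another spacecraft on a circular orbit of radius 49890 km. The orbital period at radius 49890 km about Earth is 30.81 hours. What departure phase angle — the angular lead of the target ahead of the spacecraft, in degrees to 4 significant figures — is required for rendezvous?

φ = 102.4°

From Kepler's third law T² = 4π²r³/μ at r = 49890 km, T = 30.81 hours = 30.81 × 3600 s = 1.10916×10^5 s: μ = 4π²r³/T² = 3.98485×10^5 km³/s².
Transfer-ellipse semi-major axis a_t = (r₁ + r₂)/2 = (7069 + 49890)/2 = 28479.5 km.
The half-period of the transfer ellipse is t = π√(a_t³/μ) = 23919.0 s.
The target's mean motion on its circular orbit is ω₂ = √(μ/r₂³) = 5.66481×10^-5 rad/s.
Angle swept by the target during transfer: ω₂·t = 1.35497 rad = 77.63°.
The spacecraft traverses 180° on the transfer ellipse, so the target must lead by 180° − 77.63° = 102.4°.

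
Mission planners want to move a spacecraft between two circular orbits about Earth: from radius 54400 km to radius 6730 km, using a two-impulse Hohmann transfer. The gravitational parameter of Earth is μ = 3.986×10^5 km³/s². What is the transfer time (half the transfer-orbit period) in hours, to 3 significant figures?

Semi-major axis of the transfer orbit: a_t = (54400 + 6730)/2 = 30565 km.
Half the transfer-orbit period gives t = π√(a_t³/μ) = 26590 s.
Converting: 26590 s ÷ 3600 s/hour = 7.39 hours.

t = 7.39 hours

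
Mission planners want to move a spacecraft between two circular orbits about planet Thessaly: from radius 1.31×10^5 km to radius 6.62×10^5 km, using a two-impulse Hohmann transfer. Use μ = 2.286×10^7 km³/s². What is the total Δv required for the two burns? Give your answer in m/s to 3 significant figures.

The Hohmann ellipse has a_t = (r₁ + r₂)/2 = 3.965×10^5 km.
At r₁ the circular-orbit speed is v₁ = √(μ/r₁) = 13.210 km/s.
Transfer-orbit speed at r₁ (v² = μ(2/r − 1/a)): v_p = √[μ(2/r₁ − 1/a_t)] = 17.069 km/s.
First burn Δv₁ = |v_p − v₁| = 3.859 km/s.
Circular speed at r₂: v₂ = √(μ/r₂) = 5.8764 km/s.
Transfer-orbit speed at r₂: v_a = √[μ(2/r₂ − 1/a_t)] = 3.3777 km/s.
Second burn Δv₂ = |v₂ − v_a| = 2.499 km/s.
Δv = Δv₁ + Δv₂ = 3.859 + 2.499 = 6.358 km/s.

Δv = 6360 m/s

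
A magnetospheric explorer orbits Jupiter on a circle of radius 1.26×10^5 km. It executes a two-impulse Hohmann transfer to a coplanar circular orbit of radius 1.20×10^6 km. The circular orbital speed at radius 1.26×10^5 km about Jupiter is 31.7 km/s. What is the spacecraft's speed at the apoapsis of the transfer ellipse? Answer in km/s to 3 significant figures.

v = 4.48 km/s

From the circular-orbit relation v² = μ/r at r = 1.26×10^5 km: μ = v²r = (31.7)² × 1.26×10^5 = 1.26616×10^8 km³/s².
The Hohmann ellipse has a_t = (r₁ + r₂)/2 = 6.630×10^5 km.
The apoapsis of the transfer ellipse is at r = 1.200×10^6 km.
Applying v² = μ(2/r − 1/a_t): v = 4.478 km/s.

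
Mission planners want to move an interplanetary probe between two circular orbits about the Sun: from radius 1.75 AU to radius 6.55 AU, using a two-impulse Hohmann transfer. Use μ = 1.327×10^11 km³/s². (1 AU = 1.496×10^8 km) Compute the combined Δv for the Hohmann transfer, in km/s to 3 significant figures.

Δv = 9.85 km/s

In km: r₁ = 1.75 × 1.496×10^8 = 2.618×10^8 km; r₂ = 6.55 × 1.496×10^8 = 9.7988×10^8 km.
Semi-major axis of the transfer orbit: a_t = (2.618×10^8 + 9.7988×10^8)/2 = 6.2084×10^8 km.
Circular speed at r₁: v₁ = √(μ/r₁) = √(1.327×10^11/2.618×10^8) = 22.51390 km/s.
On the transfer ellipse at r₁, vis-viva gives v_p = √[μ(2/r₁ − 1/a_t)] = 28.28442 km/s.
First burn Δv₁ = |v_p − v₁| = 5.771 km/s.
At r₂, v₂ = √(μ/r₂) = 11.637 km/s.
Transfer-orbit speed at r₂: v_a = √[μ(2/r₂ − 1/a_t)] = 7.5569 km/s.
Second burn Δv₂ = |v₂ − v_a| = 4.080 km/s.
Total Δv = Δv₁ + Δv₂ = 9.851 km/s.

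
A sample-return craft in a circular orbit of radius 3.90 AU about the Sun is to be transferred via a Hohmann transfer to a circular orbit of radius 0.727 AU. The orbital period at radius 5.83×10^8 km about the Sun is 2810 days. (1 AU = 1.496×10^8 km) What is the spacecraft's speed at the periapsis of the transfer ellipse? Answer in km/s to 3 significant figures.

v = 45.4 km/s

From Kepler's third law T² = 4π²r³/μ at r = 5.83×10^8 km, T = 2810 days = 2810 × 86400 s = 2.42784×10^8 s: μ = 4π²r³/T² = 1.32717×10^11 km³/s².
In km: r₁ = 3.90 × 1.496×10^8 = 5.8344×10^8 km; r₂ = 0.727 × 1.496×10^8 = 1.087592×10^8 km.
Semi-major axis of the transfer orbit: a_t = (5.8344×10^8 + 1.087592×10^8)/2 = 3.460996×10^8 km.
At periapsis, r = 1.087592×10^8 km.
From the vis-viva equation, v = √[μ(2/r − 1/a_t)] = 45.36 km/s.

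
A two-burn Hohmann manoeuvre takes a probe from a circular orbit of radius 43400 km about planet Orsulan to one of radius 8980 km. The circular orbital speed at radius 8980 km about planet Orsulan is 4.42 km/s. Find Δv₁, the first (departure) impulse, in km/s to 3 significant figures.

From the circular-orbit relation v² = μ/r at r = 8980 km: μ = v²r = (4.42)² × 8980 = 1.75437×10^5 km³/s².
Semi-major axis of the transfer orbit: a_t = (43400 + 8980)/2 = 26190 km.
On the circular orbit at r = 43400 km, v_c = √(μ/r) = 2.0106 km/s.
Transfer-orbit speed at the same r (vis-viva, a = a_t): v_t = √[μ(2/r − 1/a_t)] = 1.1773 km/s.
Δv₁ = |v_t − v_c| = |1.1773 − 2.0106| = 0.8333 km/s.

Δv₁ = 0.833 km/s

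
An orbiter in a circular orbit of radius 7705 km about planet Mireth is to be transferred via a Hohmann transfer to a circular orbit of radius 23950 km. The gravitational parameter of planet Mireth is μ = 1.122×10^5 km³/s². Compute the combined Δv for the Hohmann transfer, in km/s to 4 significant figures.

The Hohmann ellipse has a_t = (r₁ + r₂)/2 = 15827.5 km.
At r₁ the circular-orbit speed is v₁ = √(μ/r₁) = 3.8160 km/s.
On the transfer ellipse at r₁, v² = μ(2/r − 1/a) gives v_p = √[μ(2/r₁ − 1/a_t)] = 4.6941 km/s.
First burn Δv₁ = |v_p − v₁| = 0.8781 km/s.
Circular speed at r₂: v₂ = √(μ/r₂) = 2.16443 km/s.
Transfer-orbit speed at r₂: v_a = √[μ(2/r₂ − 1/a_t)] = 1.51016 km/s.
Second burn Δv₂ = |v₂ − v_a| = 0.6543 km/s.
Total Δv = Δv₁ + Δv₂ = 1.532 km/s.

Δv = 1.532 km/s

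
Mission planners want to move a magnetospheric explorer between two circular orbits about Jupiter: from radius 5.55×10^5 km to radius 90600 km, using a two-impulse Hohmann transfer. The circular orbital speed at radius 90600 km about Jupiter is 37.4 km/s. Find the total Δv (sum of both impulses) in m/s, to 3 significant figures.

From the circular-orbit relation v² = μ/r at r = 90600 km: μ = v²r = (37.4)² × 90600 = 1.26728×10^8 km³/s².
Transfer-ellipse semi-major axis a_t = (r₁ + r₂)/2 = (5.550×10^5 + 90600)/2 = 3.228×10^5 km.
At r₁ the circular-orbit speed is v₁ = √(μ/r₁) = 15.1109 km/s.
On the transfer ellipse at r₁, vis-viva gives v_a = √[μ(2/r₁ − 1/a_t)] = 8.00546 km/s.
First burn Δv₁ = |v_a − v₁| = 7.1054 km/s.
Circular speed at r₂: v₂ = √(μ/r₂) = 37.40 km/s.
Transfer-orbit speed at r₂: v_p = √[μ(2/r₂ − 1/a_t)] = 49.04 km/s.
Second burn Δv₂ = |v₂ − v_p| = 11.640 km/s.
Δv = Δv₁ + Δv₂ = 7.1054 + 11.640 = 18.75 km/s.

Δv = 18700 m/s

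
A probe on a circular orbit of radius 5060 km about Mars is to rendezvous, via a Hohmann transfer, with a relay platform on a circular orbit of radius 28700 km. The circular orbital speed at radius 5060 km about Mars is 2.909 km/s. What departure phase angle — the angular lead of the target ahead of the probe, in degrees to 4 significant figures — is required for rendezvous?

From the circular-orbit relation v² = μ/r at r = 5060 km: μ = v²r = (2.909)² × 5060 = 42819.1 km³/s².
Transfer-ellipse semi-major axis a_t = (r₁ + r₂)/2 = (5060 + 28700)/2 = 16880 km.
The half-period of the transfer ellipse is t = π√(a_t³/μ) = 33300 s.
The target's mean motion on its circular orbit is ω₂ = √(μ/r₂³) = 4.256×10^-5 rad/s.
Angle swept by the target during transfer: ω₂·t = 1.417 rad = 81.19°.
The probe traverses 180° on the transfer ellipse, so the target must lead by 180° − 81.19° = 98.81°.

φ = 98.81°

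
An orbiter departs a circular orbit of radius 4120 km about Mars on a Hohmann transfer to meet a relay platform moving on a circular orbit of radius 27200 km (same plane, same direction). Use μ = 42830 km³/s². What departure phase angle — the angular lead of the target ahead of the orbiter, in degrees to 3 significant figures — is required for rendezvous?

Transfer-ellipse semi-major axis a_t = (r₁ + r₂)/2 = (4120 + 27200)/2 = 15660 km.
The half-period of the transfer ellipse is t = π√(a_t³/μ) = 29750 s.
Target angular speed ω₂ = √(μ/r₂³) = 4.613×10^-5 rad/s.
Angle swept by the target during transfer: ω₂·t = 1.3724 rad = 78.63°.
Arrival is 180° from departure on the ellipse, so φ = 180° − 78.63° = 101°.

φ = 101°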